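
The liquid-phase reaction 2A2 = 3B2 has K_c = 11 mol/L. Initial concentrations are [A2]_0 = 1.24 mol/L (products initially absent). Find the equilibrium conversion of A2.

X = 0.665

Let X = conversion of A2; extent ξ = 1.24X/2 mol/L.
Concentrations: [A2] = 1.24 − 1.24X; [B2] = 1.86X.
K_c = [B2]^3 / ([A2]^2).
This equals 11 at X = 0.665 (the root in 0 < X < 1).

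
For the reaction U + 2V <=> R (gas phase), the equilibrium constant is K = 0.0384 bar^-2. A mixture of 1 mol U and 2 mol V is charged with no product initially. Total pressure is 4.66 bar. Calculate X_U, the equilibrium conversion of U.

Basis: 1 mol U initially; let X = conversion of U. Extent ξ = X.
At extent ξ: n_U = 1 − X; n_V = 2 − 2X; n_R = X.
Summing: n_T = 3 − 2X.
With p_i = (n_i/n_T)P, K = p_R / (p_U p_V^2).
Substituting and setting equal to 0.0384 bar^-2 gives a polynomial in X; the root in (0,1) is X = 0.234.

X = 0.234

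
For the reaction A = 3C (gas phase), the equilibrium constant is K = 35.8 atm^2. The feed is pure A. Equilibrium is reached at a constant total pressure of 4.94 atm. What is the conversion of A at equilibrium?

Take 1 mol A as basis and let X be its fractional conversion, so ξ = X.
At extent ξ: n_A = 1 − X; n_C = 3X.
Summing: n_T = 1 + 2X.
Mole fractions y_i = n_i/n_T; K = p_C^3 / (p_A) with p_i = y_i·P.
This yields a degree-3 equation in X; solving on (0,1), X = 0.477.

X = 0.477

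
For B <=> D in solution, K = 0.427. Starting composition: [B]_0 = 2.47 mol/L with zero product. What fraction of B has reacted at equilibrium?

X = 0.299

Let X = conversion of B; extent ξ = 2.47·X mol/L.
Concentrations: [B] = 2.47 − 2.47X; [D] = 2.47X.
K = [D] / ([B]).
Solving K = 0.427 for X ∈ (0,1): X = 0.299.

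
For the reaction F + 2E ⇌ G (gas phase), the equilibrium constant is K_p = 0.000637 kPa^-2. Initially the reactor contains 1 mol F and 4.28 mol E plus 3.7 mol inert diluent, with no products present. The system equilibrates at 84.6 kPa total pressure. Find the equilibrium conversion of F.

X = 0.445

Let X = conversion of F (basis 1 mol F); extent of reaction ξ = X.
At extent ξ: n_F = 1 − X; n_E = 4.28 − 2X; n_G = X; n_I = 3.7 (inert).
n_T = Σnᵢ = 8.98 − 2X.
y_i = n_i/n_T, p_i = y_i·P. K_p = p_G / (p_F p_E^2).
Equating to 0.000637 kPa^-2 and solving on 0 < X < 1: X = 0.445.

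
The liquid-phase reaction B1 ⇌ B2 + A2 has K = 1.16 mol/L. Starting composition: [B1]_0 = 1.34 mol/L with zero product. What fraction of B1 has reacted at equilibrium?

X = 0.593

Let X = conversion of B1; extent ξ = 1.34·X mol/L.
Concentrations: [B1] = 1.34 − 1.34X; [B2] = 1.34X; [A2] = 1.34X.
K = [B2] [A2] / ([B1]).
Setting equal to 1.16 and solving for X on (0,1) gives X = 0.593.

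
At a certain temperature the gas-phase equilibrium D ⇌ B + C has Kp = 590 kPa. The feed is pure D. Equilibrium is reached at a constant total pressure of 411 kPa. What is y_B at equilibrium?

y_B = 0.434

Basis: 1 mol D initially; let X = conversion of D. Extent ξ = X.
Moles: n_D = 1 − X; n_B = X; n_C = X.
n_T = Σnᵢ = 1 + X.
With p_i = (n_i/n_T)P, Kp = p_B p_C / (p_D).
Equating to 590 kPa and solving on 0 < X < 1: X = 0.768.
Then n_B = 0.768, n_T = 1.77, so y_B = 0.434.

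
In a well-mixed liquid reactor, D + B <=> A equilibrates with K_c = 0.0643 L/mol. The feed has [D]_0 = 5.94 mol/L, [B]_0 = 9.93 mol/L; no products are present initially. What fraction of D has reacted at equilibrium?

Let X = conversion of D; extent ξ = 5.94·X mol/L.
Concentrations: [D] = 5.94 − 5.94X; [B] = 9.93 − 5.94X; [A] = 5.94X.
K_c = [A] / ([D] [B]).
This equals 0.0643 at X = 0.338 (the root in 0 < X < 1).

X = 0.338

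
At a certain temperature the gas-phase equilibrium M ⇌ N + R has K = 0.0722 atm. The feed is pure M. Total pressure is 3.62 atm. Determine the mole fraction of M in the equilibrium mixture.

Basis: 1 mol M initially; let X = conversion of M. Extent ξ = X.
Mole table: n_M = 1 − X; n_N = X; n_R = X.
n_T = Σnᵢ = 1 + X.
With p_i = (n_i/n_T)P, K = p_N p_R / (p_M).
Substituting and setting equal to 0.0722 atm gives a polynomial in X; the root in (0,1) is X = 0.140.
Then n_M = 0.86, n_T = 1.14, so y_M = 0.755.

y_M = 0.755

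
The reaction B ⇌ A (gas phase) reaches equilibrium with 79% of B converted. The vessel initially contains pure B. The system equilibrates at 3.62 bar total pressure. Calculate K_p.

Let X = conversion of B (basis 1 mol B); extent of reaction ξ = X.
Species balance: n_B = 1 − X; n_A = X.
Since Δν = 0, n_T = 1 throughout.
At X = 0.79: n_B = 0.21, n_A = 0.79, n_T = 1.
p_i = (n_i/n_T)·P. K_p = p_A / (p_B) = 3.76.

K_p = 3.76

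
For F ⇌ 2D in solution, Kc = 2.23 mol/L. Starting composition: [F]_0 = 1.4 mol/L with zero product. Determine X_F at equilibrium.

X = 0.463

Let X = conversion of F; extent ξ = 1.4·X mol/L.
Concentrations: [F] = 1.4 − 1.4X; [D] = 2.8X.
Kc = [D]^2 / ([F]).
Setting equal to 2.23 and solving for X on (0,1) gives X = 0.463.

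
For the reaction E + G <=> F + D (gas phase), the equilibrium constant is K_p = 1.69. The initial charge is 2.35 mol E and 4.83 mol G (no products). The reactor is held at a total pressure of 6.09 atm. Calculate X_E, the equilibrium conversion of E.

X = 0.747

Basis: 2.35 mol E initially; let X = conversion of E. Extent ξ = 2.35X.
Species balance: n_E = 2.35 − 2.35X; n_G = 4.83 − 2.35X; n_F = 2.35X; n_D = 2.35X.
n_T stays at 7.18 (no change in mole number).
y_i = n_i/n_T, p_i = y_i·P. K_p = p_F p_D / (p_E p_G).
Setting this equal to 1.69 and taking the physical root (0 < X < 1) gives X = 0.747.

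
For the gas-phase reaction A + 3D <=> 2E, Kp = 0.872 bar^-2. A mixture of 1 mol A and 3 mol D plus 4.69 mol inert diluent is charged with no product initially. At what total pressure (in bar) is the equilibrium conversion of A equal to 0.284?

Take 1 mol A as basis and let X be its fractional conversion, so ξ = X.
Mole table: n_A = 1 − X; n_D = 3 − 3X; n_E = 2X; n_I = 4.69 (inert).
Summing: n_T = 8.69 − 2X.
Kp = p_E^2 / (p_A p_D^3) with p_i = (n_i/n_T)·P.
At X = 0.284: the mole-fraction product g(X) = Π y_i^ν_i = 2.999. Since Kp = g(X)·P^{-2}, P = (g/Kp)^(1/2) = (2.999/0.872)^(1/2) = 1.85 bar.

P = 1.85 bar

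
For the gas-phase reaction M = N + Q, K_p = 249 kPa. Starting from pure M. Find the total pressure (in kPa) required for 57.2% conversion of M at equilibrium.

Take 1 mol M as basis and let X be its fractional conversion, so ξ = X.
Mole table: n_M = 1 − X; n_N = X; n_Q = X.
Total moles n_T = 1 + X.
K_p = p_N p_Q / (p_M) with p_i = (n_i/n_T)·P.
At X = 0.572: the mole-fraction product g(X) = Π y_i^ν_i = 0.4863. Since K_p = g(X)·P^{1}, P = (K_p/g)^(1/1) = (249/0.4863)^(1/1) = 512 kPa.

P = 512 kPa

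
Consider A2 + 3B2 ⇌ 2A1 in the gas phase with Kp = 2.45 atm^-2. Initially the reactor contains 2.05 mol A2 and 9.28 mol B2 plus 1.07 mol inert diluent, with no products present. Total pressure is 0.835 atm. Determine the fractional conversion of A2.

Take 2.05 mol A2 as basis and let X be its fractional conversion, so ξ = 2.05X.
At extent ξ: n_A2 = 2.05 − 2.05X; n_B2 = 9.28 − 6.15X; n_A1 = 4.1X; n_I = 1.07 (inert).
Total moles n_T = 12.4 − 4.1X.
y_i = n_i/n_T, p_i = y_i·P. Kp = p_A1^2 / (p_A2 p_B2^3).
This yields a degree-4 equation in X; solving on (0,1), X = 0.491.

X = 0.491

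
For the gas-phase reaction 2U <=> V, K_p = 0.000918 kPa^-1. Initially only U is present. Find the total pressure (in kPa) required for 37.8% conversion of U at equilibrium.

Let X = conversion of U (basis 1 mol U); extent of reaction ξ = 0.5X.
Moles: n_U = 1 − X; n_V = 0.5X.
Summing: n_T = 1 − 0.5X.
K_p = p_V / (p_U^2) with p_i = (n_i/n_T)·P.
At X = 0.378: the mole-fraction product g(X) = Π y_i^ν_i = 0.3962. Since K_p = g(X)·P^{-1}, P = (g/K_p)^(1/1) = (0.3962/0.000918)^(1/1) = 432 kPa.

P = 432 kPa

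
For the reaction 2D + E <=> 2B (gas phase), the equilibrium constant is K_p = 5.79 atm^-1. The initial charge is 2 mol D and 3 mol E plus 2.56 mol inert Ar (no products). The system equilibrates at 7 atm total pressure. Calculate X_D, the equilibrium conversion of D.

X = 0.785

Basis: 2 mol D initially; let X = conversion of D. Extent ξ = X.
Mole table: n_D = 2 − 2X; n_E = 3 − X; n_B = 2X; n_I = 2.56 (inert).
n_T = Σnᵢ = 7.56 − X.
Mole fractions y_i = n_i/n_T; K_p = p_B^2 / (p_D^2 p_E) with p_i = y_i·P.
This yields a degree-3 equation in X; solving on (0,1), X = 0.785.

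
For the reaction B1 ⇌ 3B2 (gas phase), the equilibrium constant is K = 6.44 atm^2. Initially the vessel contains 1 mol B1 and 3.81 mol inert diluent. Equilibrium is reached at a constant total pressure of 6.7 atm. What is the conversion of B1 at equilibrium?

Take 1 mol B1 as basis and let X be its fractional conversion, so ξ = X.
At extent ξ: n_B1 = 1 − X; n_B2 = 3X; n_I = 3.81 (inert).
Total moles n_T = 4.81 + 2X.
With p_i = (n_i/n_T)P, K = p_B2^3 / (p_B1).
Equating to 6.44 atm^2 and solving on 0 < X < 1: X = 0.456.

X = 0.456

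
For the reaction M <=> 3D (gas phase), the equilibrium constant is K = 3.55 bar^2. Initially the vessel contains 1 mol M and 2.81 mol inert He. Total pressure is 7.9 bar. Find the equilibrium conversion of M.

X = 0.306

Basis: 1 mol M initially; let X = conversion of M. Extent ξ = X.
Mole table: n_M = 1 − X; n_D = 3X; n_I = 2.81 (inert).
Total moles n_T = 3.81 + 2X.
Mole fractions y_i = n_i/n_T; K = p_D^3 / (p_M) with p_i = y_i·P.
Equating to 3.55 bar^2 and solving on 0 < X < 1: X = 0.306.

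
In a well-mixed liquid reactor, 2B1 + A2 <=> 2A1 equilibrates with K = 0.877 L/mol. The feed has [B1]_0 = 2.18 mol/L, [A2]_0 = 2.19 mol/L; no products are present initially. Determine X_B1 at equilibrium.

X = 0.542

Let X = conversion of B1; extent ξ = 2.18X/2 mol/L.
Concentrations: [B1] = 2.18 − 2.18X; [A2] = 2.19 − 1.09X; [A1] = 2.18X.
K = [A1]^2 / ([B1]^2 [A2]).
Solving K = 0.877 for X ∈ (0,1): X = 0.542.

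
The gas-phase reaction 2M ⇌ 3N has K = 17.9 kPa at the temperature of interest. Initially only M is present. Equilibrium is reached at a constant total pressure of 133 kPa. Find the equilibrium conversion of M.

Basis: 1 mol M initially; let X = conversion of M. Extent ξ = 0.5X.
Moles: n_M = 1 − X; n_N = 1.5X.
n_T = Σnᵢ = 1 + 0.5X.
Mole fractions y_i = n_i/n_T; K = p_N^3 / (p_M^2) with p_i = y_i·P.
Substituting and setting equal to 17.9 kPa gives a polynomial in X; the root in (0,1) is X = 0.285.

X = 0.285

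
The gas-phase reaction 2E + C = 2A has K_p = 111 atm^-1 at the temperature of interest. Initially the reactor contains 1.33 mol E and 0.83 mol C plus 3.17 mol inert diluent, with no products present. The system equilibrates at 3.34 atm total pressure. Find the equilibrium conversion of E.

X = 0.824

Take 1.33 mol E as basis and let X be its fractional conversion, so ξ = 0.665X.
Species balance: n_E = 1.33 − 1.33X; n_C = 0.83 − 0.665X; n_A = 1.33X; n_I = 3.17 (inert).
Summing: n_T = 5.33 − 0.665X.
Mole fractions y_i = n_i/n_T; K_p = p_A^2 / (p_E^2 p_C) with p_i = y_i·P.
Setting this equal to 111 atm^-1 and taking the physical root (0 < X < 1) gives X = 0.824.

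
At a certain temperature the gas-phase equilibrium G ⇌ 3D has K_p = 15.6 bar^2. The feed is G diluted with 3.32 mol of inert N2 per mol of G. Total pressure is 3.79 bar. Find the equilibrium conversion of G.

X = 0.720

Let X = conversion of G (basis 1 mol G); extent of reaction ξ = X.
Mole table: n_G = 1 − X; n_D = 3X; n_I = 3.32 (inert).
n_T = Σnᵢ = 4.32 + 2X.
y_i = n_i/n_T, p_i = y_i·P. K_p = p_D^3 / (p_G).
Setting this equal to 15.6 bar^2 and taking the physical root (0 < X < 1) gives X = 0.720.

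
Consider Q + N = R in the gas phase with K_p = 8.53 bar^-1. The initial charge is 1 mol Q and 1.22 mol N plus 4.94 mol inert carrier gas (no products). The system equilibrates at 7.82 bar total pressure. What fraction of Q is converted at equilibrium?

Take 1 mol Q as basis and let X be its fractional conversion, so ξ = X.
Mole table: n_Q = 1 − X; n_N = 1.22 − X; n_R = X; n_I = 4.94 (inert).
Total moles n_T = 7.16 − X.
With p_i = (n_i/n_T)P, K_p = p_R / (p_Q p_N).
Substituting and setting equal to 8.53 bar^-1 gives a polynomial in X; the root in (0,1) is X = 0.811.

X = 0.811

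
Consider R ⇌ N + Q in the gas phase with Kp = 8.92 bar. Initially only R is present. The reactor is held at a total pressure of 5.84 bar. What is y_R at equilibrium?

y_R = 0.125

Take 1 mol R as basis and let X be its fractional conversion, so ξ = X.
Moles: n_R = 1 − X; n_N = X; n_Q = X.
Total moles n_T = 1 + X.
Mole fractions y_i = n_i/n_T; Kp = p_N p_Q / (p_R) with p_i = y_i·P.
This yields a degree-2 equation in X; solving on (0,1), X = 0.777.
Then n_R = 0.223, n_T = 1.78, so y_R = 0.125.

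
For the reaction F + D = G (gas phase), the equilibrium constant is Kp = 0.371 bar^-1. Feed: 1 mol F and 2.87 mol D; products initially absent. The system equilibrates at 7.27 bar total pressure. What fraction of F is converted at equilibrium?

Take 1 mol F as basis and let X be its fractional conversion, so ξ = X.
At extent ξ: n_F = 1 − X; n_D = 2.87 − X; n_G = X.
n_T = Σnᵢ = 3.87 − X.
With p_i = (n_i/n_T)P, Kp = p_G / (p_F p_D).
Equating to 0.371 bar^-1 and solving on 0 < X < 1: X = 0.650.

X = 0.650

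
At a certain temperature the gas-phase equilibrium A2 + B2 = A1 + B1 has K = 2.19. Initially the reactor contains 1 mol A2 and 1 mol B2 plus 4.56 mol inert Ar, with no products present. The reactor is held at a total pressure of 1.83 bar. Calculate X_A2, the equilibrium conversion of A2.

Take 1 mol A2 as basis and let X be its fractional conversion, so ξ = X.
At extent ξ: n_A2 = 1 − X; n_B2 = 1 − X; n_A1 = X; n_B1 = X; n_I = 4.56 (inert).
Since Δν = 0, n_T = 6.56 throughout.
y_i = n_i/n_T, p_i = y_i·P. K = p_A1 p_B1 / (p_A2 p_B2).
Equating to 2.19 and solving on 0 < X < 1: X = 0.597.

X = 0.597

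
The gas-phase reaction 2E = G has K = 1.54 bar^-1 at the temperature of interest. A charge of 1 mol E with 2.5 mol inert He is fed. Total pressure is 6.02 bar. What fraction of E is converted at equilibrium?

X = 0.663

Take 1 mol E as basis and let X be its fractional conversion, so ξ = 0.5X.
At extent ξ: n_E = 1 − X; n_G = 0.5X; n_I = 2.5 (inert).
Total moles n_T = 3.5 − 0.5X.
y_i = n_i/n_T, p_i = y_i·P. K = p_G / (p_E^2).
Setting this equal to 1.54 bar^-1 and taking the physical root (0 < X < 1) gives X = 0.663.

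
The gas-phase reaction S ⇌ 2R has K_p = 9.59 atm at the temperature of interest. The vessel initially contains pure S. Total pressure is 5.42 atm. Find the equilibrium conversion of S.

Let X = conversion of S (basis 1 mol S); extent of reaction ξ = X.
Mole table: n_S = 1 − X; n_R = 2X.
Summing: n_T = 1 + X.
Mole fractions y_i = n_i/n_T; K_p = p_R^2 / (p_S) with p_i = y_i·P.
Substituting and setting equal to 9.59 atm gives a polynomial in X; the root in (0,1) is X = 0.554.

X = 0.554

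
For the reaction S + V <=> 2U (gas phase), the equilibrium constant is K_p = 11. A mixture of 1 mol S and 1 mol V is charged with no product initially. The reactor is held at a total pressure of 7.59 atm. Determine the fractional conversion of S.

Take 1 mol S as basis and let X be its fractional conversion, so ξ = X.
Species balance: n_S = 1 − X; n_V = 1 − X; n_U = 2X.
n_T stays at 2 (no change in mole number).
With p_i = (n_i/n_T)P, K_p = p_U^2 / (p_S p_V).
Equating to 11 and solving on 0 < X < 1: X = 0.624.

X = 0.624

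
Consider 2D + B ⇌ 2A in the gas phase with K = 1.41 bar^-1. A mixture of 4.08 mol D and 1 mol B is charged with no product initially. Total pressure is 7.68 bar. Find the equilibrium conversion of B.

X = 0.821

Let X = conversion of B (basis 1 mol B); extent of reaction ξ = X.
Species balance: n_D = 4.08 − 2X; n_B = 1 − X; n_A = 2X.
n_T = Σnᵢ = 5.08 − X.
Mole fractions y_i = n_i/n_T; K = p_A^2 / (p_D^2 p_B) with p_i = y_i·P.
This yields a degree-3 equation in X; solving on (0,1), X = 0.821.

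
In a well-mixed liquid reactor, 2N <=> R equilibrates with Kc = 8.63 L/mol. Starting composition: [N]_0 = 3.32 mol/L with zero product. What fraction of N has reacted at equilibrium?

Let X = conversion of N; extent ξ = 3.32X/2 mol/L.
Concentrations: [N] = 3.32 − 3.32X; [R] = 1.66X.
Kc = [R] / ([N]^2).
Solving Kc = 8.63 for X ∈ (0,1): X = 0.876.

X = 0.876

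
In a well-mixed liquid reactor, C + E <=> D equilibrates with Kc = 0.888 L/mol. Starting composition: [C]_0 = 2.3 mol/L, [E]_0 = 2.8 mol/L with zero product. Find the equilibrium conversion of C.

X = 0.570

Let X = conversion of C; extent ξ = 2.3·X mol/L.
Concentrations: [C] = 2.3 − 2.3X; [E] = 2.8 − 2.3X; [D] = 2.3X.
Kc = [D] / ([C] [E]).
Equating to 0.888 L/mol: the physical root is X = 0.570.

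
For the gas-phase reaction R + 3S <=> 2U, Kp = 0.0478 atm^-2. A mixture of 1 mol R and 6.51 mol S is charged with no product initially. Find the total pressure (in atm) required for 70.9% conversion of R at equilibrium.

Let X = conversion of R (basis 1 mol R); extent of reaction ξ = X.
Species balance: n_R = 1 − X; n_S = 6.51 − 3X; n_U = 2X.
Summing: n_T = 7.51 − 2X.
Kp = p_U^2 / (p_R p_S^3) with p_i = (n_i/n_T)·P.
At X = 0.709: the mole-fraction product g(X) = Π y_i^ν_i = 3.046. Since Kp = g(X)·P^{-2}, P = (g/Kp)^(1/2) = (3.046/0.0478)^(1/2) = 7.98 atm.

P = 7.98 atm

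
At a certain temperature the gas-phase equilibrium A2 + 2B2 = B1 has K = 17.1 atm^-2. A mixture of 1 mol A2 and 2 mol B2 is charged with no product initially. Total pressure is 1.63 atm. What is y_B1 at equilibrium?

y_B1 = 0.563

Let X = conversion of A2 (basis 1 mol A2); extent of reaction ξ = X.
Species balance: n_A2 = 1 − X; n_B2 = 2 − 2X; n_B1 = X.
n_T = Σnᵢ = 3 − 2X.
With p_i = (n_i/n_T)P, K = p_B1 / (p_A2 p_B2^2).
Equating to 17.1 atm^-2 and solving on 0 < X < 1: X = 0.794.
Then n_B1 = 0.794, n_T = 1.41, so y_B1 = 0.563.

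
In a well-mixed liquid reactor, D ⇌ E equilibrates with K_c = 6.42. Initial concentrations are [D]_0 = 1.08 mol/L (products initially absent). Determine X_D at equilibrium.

Let X = conversion of D; extent ξ = 1.08·X mol/L.
Concentrations: [D] = 1.08 − 1.08X; [E] = 1.08X.
K_c = [E] / ([D]).
This equals 6.42 at X = 0.865 (the root in 0 < X < 1).

X = 0.865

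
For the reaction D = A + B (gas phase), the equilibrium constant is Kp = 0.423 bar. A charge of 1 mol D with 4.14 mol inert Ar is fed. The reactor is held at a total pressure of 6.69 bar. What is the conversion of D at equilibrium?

Take 1 mol D as basis and let X be its fractional conversion, so ξ = X.
Mole table: n_D = 1 − X; n_A = X; n_B = X; n_I = 4.14 (inert).
n_T = Σnᵢ = 5.14 + X.
y_i = n_i/n_T, p_i = y_i·P. Kp = p_A p_B / (p_D).
Setting this equal to 0.423 bar and taking the physical root (0 < X < 1) gives X = 0.443.

X = 0.443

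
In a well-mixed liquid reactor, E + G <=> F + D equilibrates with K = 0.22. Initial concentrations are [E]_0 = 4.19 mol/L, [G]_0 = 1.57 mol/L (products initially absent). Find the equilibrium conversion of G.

Let X = conversion of G; extent ξ = 1.57·X mol/L.
Concentrations: [E] = 4.19 − 1.57X; [G] = 1.57 − 1.57X; [F] = 1.57X; [D] = 1.57X.
K = [F] [D] / ([E] [G]).
Solving K = 0.22 for X ∈ (0,1): X = 0.493.

X = 0.493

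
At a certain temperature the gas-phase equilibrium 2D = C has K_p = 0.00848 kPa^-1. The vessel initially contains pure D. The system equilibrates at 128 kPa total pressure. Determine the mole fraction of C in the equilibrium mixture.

y_C = 0.396

Let X = conversion of D (basis 1 mol D); extent of reaction ξ = 0.5X.
Species balance: n_D = 1 − X; n_C = 0.5X.
n_T = Σnᵢ = 1 − 0.5X.
With p_i = (n_i/n_T)P, K_p = p_C / (p_D^2).
This yields a degree-2 equation in X; solving on (0,1), X = 0.567.
Then n_C = 0.284, n_T = 0.716, so y_C = 0.396.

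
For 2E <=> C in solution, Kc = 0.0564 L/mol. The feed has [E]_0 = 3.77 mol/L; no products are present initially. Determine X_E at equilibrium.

Let X = conversion of E; extent ξ = 3.77X/2 mol/L.
Concentrations: [E] = 3.77 − 3.77X; [C] = 1.89X.
Kc = [C] / ([E]^2).
This equals 0.0564 at X = 0.243 (the root in 0 < X < 1).

X = 0.243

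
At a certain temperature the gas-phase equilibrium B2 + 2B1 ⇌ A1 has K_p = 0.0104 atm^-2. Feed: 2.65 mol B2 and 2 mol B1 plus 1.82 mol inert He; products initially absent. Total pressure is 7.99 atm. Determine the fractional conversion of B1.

Basis: 2 mol B1 initially; let X = conversion of B1. Extent ξ = X.
Moles: n_B2 = 2.65 − X; n_B1 = 2 − 2X; n_A1 = X; n_I = 1.82 (inert).
n_T = Σnᵢ = 6.47 − 2X.
y_i = n_i/n_T, p_i = y_i·P. K_p = p_A1 / (p_B2 p_B1^2).
Equating to 0.0104 atm^-2 and solving on 0 < X < 1: X = 0.131.

X = 0.131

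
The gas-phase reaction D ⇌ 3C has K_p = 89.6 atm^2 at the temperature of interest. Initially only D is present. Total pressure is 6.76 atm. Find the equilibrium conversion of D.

X = 0.525

Let X = conversion of D (basis 1 mol D); extent of reaction ξ = X.
Mole table: n_D = 1 − X; n_C = 3X.
Total moles n_T = 1 + 2X.
y_i = n_i/n_T, p_i = y_i·P. K_p = p_C^3 / (p_D).
Equating to 89.6 atm^2 and solving on 0 < X < 1: X = 0.525.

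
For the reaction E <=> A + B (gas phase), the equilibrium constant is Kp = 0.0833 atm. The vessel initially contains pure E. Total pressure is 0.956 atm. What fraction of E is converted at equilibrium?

X = 0.283

Take 1 mol E as basis and let X be its fractional conversion, so ξ = X.
At extent ξ: n_E = 1 − X; n_A = X; n_B = X.
Summing: n_T = 1 + X.
y_i = n_i/n_T, p_i = y_i·P. Kp = p_A p_B / (p_E).
Substituting and setting equal to 0.0833 atm gives a polynomial in X; the root in (0,1) is X = 0.283.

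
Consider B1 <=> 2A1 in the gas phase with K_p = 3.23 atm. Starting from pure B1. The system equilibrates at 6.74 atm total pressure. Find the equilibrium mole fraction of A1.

Take 1 mol B1 as basis and let X be its fractional conversion, so ξ = X.
Mole table: n_B1 = 1 − X; n_A1 = 2X.
Summing: n_T = 1 + X.
y_i = n_i/n_T, p_i = y_i·P. K_p = p_A1^2 / (p_B1).
Substituting and setting equal to 3.23 atm gives a polynomial in X; the root in (0,1) is X = 0.327.
Then n_A1 = 0.654, n_T = 1.33, so y_A1 = 0.493.

y_A1 = 0.493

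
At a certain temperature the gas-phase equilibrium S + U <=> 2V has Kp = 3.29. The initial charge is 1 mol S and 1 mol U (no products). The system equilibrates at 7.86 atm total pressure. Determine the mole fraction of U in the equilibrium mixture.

y_U = 0.262

Take 1 mol S as basis and let X be its fractional conversion, so ξ = X.
Moles: n_S = 1 − X; n_U = 1 − X; n_V = 2X.
Total moles n_T = 2 (Δν = 0, constant).
y_i = n_i/n_T, p_i = y_i·P. Kp = p_V^2 / (p_S p_U).
Setting this equal to 3.29 and taking the physical root (0 < X < 1) gives X = 0.476.
Then n_U = 0.524, n_T = 2, so y_U = 0.262.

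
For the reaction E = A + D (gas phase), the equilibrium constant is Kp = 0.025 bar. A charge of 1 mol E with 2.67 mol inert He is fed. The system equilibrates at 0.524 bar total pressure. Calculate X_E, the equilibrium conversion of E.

X = 0.353

Take 1 mol E as basis and let X be its fractional conversion, so ξ = X.
Mole table: n_E = 1 − X; n_A = X; n_D = X; n_I = 2.67 (inert).
Summing: n_T = 3.67 + X.
With p_i = (n_i/n_T)P, Kp = p_A p_D / (p_E).
This yields a degree-2 equation in X; solving on (0,1), X = 0.353.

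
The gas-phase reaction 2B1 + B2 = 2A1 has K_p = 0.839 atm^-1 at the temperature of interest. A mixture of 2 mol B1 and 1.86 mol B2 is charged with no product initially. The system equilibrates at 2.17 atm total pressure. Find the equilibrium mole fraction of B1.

y_B1 = 0.316

Basis: 2 mol B1 initially; let X = conversion of B1. Extent ξ = X.
Moles: n_B1 = 2 − 2X; n_B2 = 1.86 − X; n_A1 = 2X.
n_T = Σnᵢ = 3.86 − X.
Mole fractions y_i = n_i/n_T; K_p = p_A1^2 / (p_B1^2 p_B2) with p_i = y_i·P.
Setting this equal to 0.839 atm^-1 and taking the physical root (0 < X < 1) gives X = 0.464.
Then n_B1 = 1.07, n_T = 3.4, so y_B1 = 0.316.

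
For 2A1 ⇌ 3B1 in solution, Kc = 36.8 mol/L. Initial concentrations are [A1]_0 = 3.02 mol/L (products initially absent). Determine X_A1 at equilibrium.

Let X = conversion of A1; extent ξ = 3.02X/2 mol/L.
Concentrations: [A1] = 3.02 − 3.02X; [B1] = 4.53X.
Kc = [B1]^3 / ([A1]^2).
Equating to 36.8 mol/L: the physical root is X = 0.695.

X = 0.695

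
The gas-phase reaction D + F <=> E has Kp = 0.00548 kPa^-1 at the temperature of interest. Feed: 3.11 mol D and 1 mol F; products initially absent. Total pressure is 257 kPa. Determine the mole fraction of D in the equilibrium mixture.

Basis: 1 mol F initially; let X = conversion of F. Extent ξ = X.
At extent ξ: n_D = 3.11 − X; n_F = 1 − X; n_E = X.
Summing: n_T = 4.11 − X.
Mole fractions y_i = n_i/n_T; Kp = p_E / (p_D p_F) with p_i = y_i·P.
Substituting and setting equal to 0.00548 kPa^-1 gives a polynomial in X; the root in (0,1) is X = 0.504.
Then n_D = 2.61, n_T = 3.61, so y_D = 0.723.

y_D = 0.723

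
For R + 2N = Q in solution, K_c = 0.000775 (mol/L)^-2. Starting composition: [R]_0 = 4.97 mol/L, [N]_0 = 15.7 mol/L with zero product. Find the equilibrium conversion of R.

X = 0.137

Let X = conversion of R; extent ξ = 4.97·X mol/L.
Concentrations: [R] = 4.97 − 4.97X; [N] = 15.7 − 9.94X; [Q] = 4.97X.
K_c = [Q] / ([R] [N]^2).
Setting equal to 0.000775 and solving for X on (0,1) gives X = 0.137.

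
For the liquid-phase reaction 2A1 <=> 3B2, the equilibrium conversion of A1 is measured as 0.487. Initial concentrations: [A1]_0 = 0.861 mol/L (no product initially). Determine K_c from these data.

Let X = conversion of A1.
Concentrations: [A1] = 0.861 − 0.861X; [B2] = 1.29X.
At X = 0.487: [A1] = 0.442, [B2] = 0.629.
K_c = [B2]^3 / ([A1]^2) = 1.28 mol/L.

K_c = 1.28 mol/L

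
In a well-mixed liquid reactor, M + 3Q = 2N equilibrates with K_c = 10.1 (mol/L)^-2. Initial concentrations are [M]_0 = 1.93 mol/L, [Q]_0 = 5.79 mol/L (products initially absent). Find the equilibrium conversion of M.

X = 0.779

Let X = conversion of M; extent ξ = 1.93·X mol/L.
Concentrations: [M] = 1.93 − 1.93X; [Q] = 5.79 − 5.79X; [N] = 3.86X.
K_c = [N]^2 / ([M] [Q]^3).
This equals 10.1 at X = 0.779 (the root in 0 < X < 1).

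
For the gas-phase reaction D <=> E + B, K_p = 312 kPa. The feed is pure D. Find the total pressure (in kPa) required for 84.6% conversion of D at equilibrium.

Take 1 mol D as basis and let X be its fractional conversion, so ξ = X.
Mole table: n_D = 1 − X; n_E = X; n_B = X.
n_T = Σnᵢ = 1 + X.
K_p = p_E p_B / (p_D) with p_i = (n_i/n_T)·P.
At X = 0.846: the mole-fraction product g(X) = Π y_i^ν_i = 2.518. Since K_p = g(X)·P^{1}, P = (K_p/g)^(1/1) = (312/2.518)^(1/1) = 124 kPa.

P = 124 kPa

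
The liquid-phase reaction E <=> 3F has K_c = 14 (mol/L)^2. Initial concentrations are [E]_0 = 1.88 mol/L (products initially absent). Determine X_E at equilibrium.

Let X = conversion of E; extent ξ = 1.88·X mol/L.
Concentrations: [E] = 1.88 − 1.88X; [F] = 5.64X.
K_c = [F]^3 / ([E]).
Setting equal to 14 and solving for X on (0,1) gives X = 0.436.

X = 0.436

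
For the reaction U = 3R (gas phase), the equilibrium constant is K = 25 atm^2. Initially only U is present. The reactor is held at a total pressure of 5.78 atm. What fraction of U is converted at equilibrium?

Basis: 1 mol U initially; let X = conversion of U. Extent ξ = X.
At extent ξ: n_U = 1 − X; n_R = 3X.
n_T = Σnᵢ = 1 + 2X.
Mole fractions y_i = n_i/n_T; K = p_R^3 / (p_U) with p_i = y_i·P.
Equating to 25 atm^2 and solving on 0 < X < 1: X = 0.376.

X = 0.376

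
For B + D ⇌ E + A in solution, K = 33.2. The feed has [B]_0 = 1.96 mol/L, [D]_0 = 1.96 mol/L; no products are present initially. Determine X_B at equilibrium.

X = 0.852

Let X = conversion of B; extent ξ = 1.96·X mol/L.
Concentrations: [B] = 1.96 − 1.96X; [D] = 1.96 − 1.96X; [E] = 1.96X; [A] = 1.96X.
K = [E] [A] / ([B] [D]).
Setting equal to 33.2 and solving for X on (0,1) gives X = 0.852.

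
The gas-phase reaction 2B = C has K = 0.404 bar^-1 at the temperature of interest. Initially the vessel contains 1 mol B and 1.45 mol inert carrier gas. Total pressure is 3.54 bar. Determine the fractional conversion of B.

X = 0.424

Basis: 1 mol B initially; let X = conversion of B. Extent ξ = 0.5X.
Mole table: n_B = 1 − X; n_C = 0.5X; n_I = 1.45 (inert).
Summing: n_T = 2.45 − 0.5X.
y_i = n_i/n_T, p_i = y_i·P. K = p_C / (p_B^2).
Setting this equal to 0.404 bar^-1 and taking the physical root (0 < X < 1) gives X = 0.424.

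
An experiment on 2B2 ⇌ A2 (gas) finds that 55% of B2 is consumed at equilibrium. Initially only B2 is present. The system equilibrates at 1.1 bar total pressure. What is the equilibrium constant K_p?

K_p = 0.895 bar^-1

Basis: 1 mol B2 initially; let X = conversion of B2. Extent ξ = 0.5X.
At extent ξ: n_B2 = 1 − X; n_A2 = 0.5X.
Summing: n_T = 1 − 0.5X.
At X = 0.55: n_B2 = 0.45, n_A2 = 0.275, n_T = 0.725.
p_i = (n_i/n_T)·P. K_p = p_A2 / (p_B2^2) = 0.895 bar^-1.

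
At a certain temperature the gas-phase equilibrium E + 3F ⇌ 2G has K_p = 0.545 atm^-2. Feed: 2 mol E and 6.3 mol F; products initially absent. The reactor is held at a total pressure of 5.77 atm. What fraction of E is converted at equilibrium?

X = 0.631

Let X = conversion of E (basis 2 mol E); extent of reaction ξ = 2X.
Species balance: n_E = 2 − 2X; n_F = 6.3 − 6X; n_G = 4X.
n_T = Σnᵢ = 8.3 − 4X.
y_i = n_i/n_T, p_i = y_i·P. K_p = p_G^2 / (p_E p_F^3).
Substituting and setting equal to 0.545 atm^-2 gives a polynomial in X; the root in (0,1) is X = 0.631.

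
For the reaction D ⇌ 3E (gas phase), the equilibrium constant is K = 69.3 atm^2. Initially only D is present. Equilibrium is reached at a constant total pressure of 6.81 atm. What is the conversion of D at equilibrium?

Take 1 mol D as basis and let X be its fractional conversion, so ξ = X.
Moles: n_D = 1 − X; n_E = 3X.
Total moles n_T = 1 + 2X.
With p_i = (n_i/n_T)P, K = p_E^3 / (p_D).
Substituting and setting equal to 69.3 atm^2 gives a polynomial in X; the root in (0,1) is X = 0.480.

X = 0.480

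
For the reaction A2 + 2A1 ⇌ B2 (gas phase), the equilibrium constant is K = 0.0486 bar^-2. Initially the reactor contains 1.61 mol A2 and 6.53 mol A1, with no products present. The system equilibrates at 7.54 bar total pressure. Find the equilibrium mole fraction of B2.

y_B2 = 0.156

Basis: 1.61 mol A2 initially; let X = conversion of A2. Extent ξ = 1.61X.
Species balance: n_A2 = 1.61 − 1.61X; n_A1 = 6.53 − 3.22X; n_B2 = 1.61X.
n_T = Σnᵢ = 8.14 − 3.22X.
Mole fractions y_i = n_i/n_T; K = p_B2 / (p_A2 p_A1^2) with p_i = y_i·P.
Equating to 0.0486 bar^-2 and solving on 0 < X < 1: X = 0.602.
Then n_B2 = 0.97, n_T = 6.2, so y_B2 = 0.156.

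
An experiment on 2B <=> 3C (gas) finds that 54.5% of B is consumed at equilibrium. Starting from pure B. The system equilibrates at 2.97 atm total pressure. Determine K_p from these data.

Take 1 mol B as basis and let X be its fractional conversion, so ξ = 0.5X.
Mole table: n_B = 1 − X; n_C = 1.5X.
Total moles n_T = 1 + 0.5X.
At X = 0.545: n_B = 0.455, n_C = 0.818, n_T = 1.27.
p_i = (n_i/n_T)·P. K_p = p_C^3 / (p_B^2) = 6.16 atm.

K_p = 6.16 atm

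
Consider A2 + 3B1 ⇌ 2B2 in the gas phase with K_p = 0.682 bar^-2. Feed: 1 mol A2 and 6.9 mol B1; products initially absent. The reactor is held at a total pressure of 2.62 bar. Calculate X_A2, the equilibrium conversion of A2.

Take 1 mol A2 as basis and let X be its fractional conversion, so ξ = X.
Species balance: n_A2 = 1 − X; n_B1 = 6.9 − 3X; n_B2 = 2X.
Total moles n_T = 7.9 − 2X.
y_i = n_i/n_T, p_i = y_i·P. K_p = p_B2^2 / (p_A2 p_B1^3).
Substituting and setting equal to 0.682 bar^-2 gives a polynomial in X; the root in (0,1) is X = 0.780.

X = 0.780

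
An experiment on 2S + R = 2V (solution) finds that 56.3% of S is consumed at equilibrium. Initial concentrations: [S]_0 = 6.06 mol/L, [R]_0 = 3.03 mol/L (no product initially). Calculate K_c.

Let X = conversion of S.
Concentrations: [S] = 6.06 − 6.06X; [R] = 3.03 − 3.03X; [V] = 6.06X.
At X = 0.563: [S] = 2.65, [R] = 1.32, [V] = 3.41.
K_c = [V]^2 / ([S]^2 [R]) = 1.25 L/mol.

K_c = 1.25 L/mol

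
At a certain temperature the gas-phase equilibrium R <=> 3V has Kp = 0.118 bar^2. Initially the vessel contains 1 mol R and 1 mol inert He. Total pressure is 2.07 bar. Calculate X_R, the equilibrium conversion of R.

Basis: 1 mol R initially; let X = conversion of R. Extent ξ = X.
Species balance: n_R = 1 − X; n_V = 3X; n_I = 1 (inert).
n_T = Σnᵢ = 2 + 2X.
Mole fractions y_i = n_i/n_T; Kp = p_V^3 / (p_R) with p_i = y_i·P.
Setting this equal to 0.118 bar^2 and taking the physical root (0 < X < 1) gives X = 0.167.

X = 0.167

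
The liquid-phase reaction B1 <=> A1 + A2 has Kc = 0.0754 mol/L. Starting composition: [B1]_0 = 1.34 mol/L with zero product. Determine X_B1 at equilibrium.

X = 0.211

Let X = conversion of B1; extent ξ = 1.34·X mol/L.
Concentrations: [B1] = 1.34 − 1.34X; [A1] = 1.34X; [A2] = 1.34X.
Kc = [A1] [A2] / ([B1]).
Setting equal to 0.0754 and solving for X on (0,1) gives X = 0.211.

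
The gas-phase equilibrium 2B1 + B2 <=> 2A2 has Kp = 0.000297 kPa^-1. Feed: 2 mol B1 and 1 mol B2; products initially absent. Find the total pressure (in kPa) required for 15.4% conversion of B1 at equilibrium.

P = 375 kPa

Take 2 mol B1 as basis and let X be its fractional conversion, so ξ = X.
Species balance: n_B1 = 2 − 2X; n_B2 = 1 − X; n_A2 = 2X.
Total moles n_T = 3 − X.
Kp = p_A2^2 / (p_B1^2 p_B2) with p_i = (n_i/n_T)·P.
At X = 0.154: the mole-fraction product g(X) = Π y_i^ν_i = 0.1115. Since Kp = g(X)·P^{-1}, P = (g/Kp)^(1/1) = (0.1115/0.000297)^(1/1) = 375 kPa.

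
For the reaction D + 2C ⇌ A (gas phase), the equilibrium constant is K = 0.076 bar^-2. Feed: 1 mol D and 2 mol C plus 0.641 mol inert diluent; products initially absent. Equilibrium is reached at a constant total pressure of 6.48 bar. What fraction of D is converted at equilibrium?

X = 0.374

Take 1 mol D as basis and let X be its fractional conversion, so ξ = X.
At extent ξ: n_D = 1 − X; n_C = 2 − 2X; n_A = X; n_I = 0.641 (inert).
Total moles n_T = 3.64 − 2X.
Mole fractions y_i = n_i/n_T; K = p_A / (p_D p_C^2) with p_i = y_i·P.
Substituting and setting equal to 0.076 bar^-2 gives a polynomial in X; the root in (0,1) is X = 0.374.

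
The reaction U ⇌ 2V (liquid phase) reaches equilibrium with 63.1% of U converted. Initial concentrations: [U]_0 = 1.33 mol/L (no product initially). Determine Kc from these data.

Kc = 5.74 mol/L

Let X = conversion of U.
Concentrations: [U] = 1.33 − 1.33X; [V] = 2.66X.
At X = 0.631: [U] = 0.491, [V] = 1.68.
Kc = [V]^2 / ([U]) = 5.74 mol/L.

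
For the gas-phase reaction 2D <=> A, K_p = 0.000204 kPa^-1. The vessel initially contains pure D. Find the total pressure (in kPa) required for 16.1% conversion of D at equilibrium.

P = 515 kPa

Take 1 mol D as basis and let X be its fractional conversion, so ξ = 0.5X.
Mole table: n_D = 1 − X; n_A = 0.5X.
n_T = Σnᵢ = 1 − 0.5X.
K_p = p_A / (p_D^2) with p_i = (n_i/n_T)·P.
At X = 0.161: the mole-fraction product g(X) = Π y_i^ν_i = 0.1052. Since K_p = g(X)·P^{-1}, P = (g/K_p)^(1/1) = (0.1052/0.000204)^(1/1) = 515 kPa.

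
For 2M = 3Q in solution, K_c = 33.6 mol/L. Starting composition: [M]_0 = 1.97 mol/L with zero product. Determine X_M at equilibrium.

Let X = conversion of M; extent ξ = 1.97X/2 mol/L.
Concentrations: [M] = 1.97 − 1.97X; [Q] = 2.96X.
K_c = [Q]^3 / ([M]^2).
Setting equal to 33.6 and solving for X on (0,1) gives X = 0.725.

X = 0.725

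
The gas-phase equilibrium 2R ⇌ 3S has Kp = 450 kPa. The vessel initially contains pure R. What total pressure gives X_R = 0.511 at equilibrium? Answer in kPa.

Let X = conversion of R (basis 1 mol R); extent of reaction ξ = 0.5X.
At extent ξ: n_R = 1 − X; n_S = 1.5X.
n_T = Σnᵢ = 1 + 0.5X.
Kp = p_S^3 / (p_R^2) with p_i = (n_i/n_T)·P.
At X = 0.511: the mole-fraction product g(X) = Π y_i^ν_i = 1.5. Since Kp = g(X)·P^{1}, P = (Kp/g)^(1/1) = (450/1.5)^(1/1) = 300 kPa.

P = 300 kPa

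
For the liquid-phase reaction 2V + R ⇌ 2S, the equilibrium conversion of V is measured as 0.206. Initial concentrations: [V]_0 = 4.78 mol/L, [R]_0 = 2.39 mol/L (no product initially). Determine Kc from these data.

Kc = 0.0355 L/mol

Let X = conversion of V.
Concentrations: [V] = 4.78 − 4.78X; [R] = 2.39 − 2.39X; [S] = 4.78X.
At X = 0.206: [V] = 3.8, [R] = 1.9, [S] = 0.985.
Kc = [S]^2 / ([V]^2 [R]) = 0.0355 L/mol.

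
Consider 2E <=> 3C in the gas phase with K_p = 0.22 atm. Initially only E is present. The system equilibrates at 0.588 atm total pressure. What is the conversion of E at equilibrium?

Let X = conversion of E (basis 1 mol E); extent of reaction ξ = 0.5X.
At extent ξ: n_E = 1 − X; n_C = 1.5X.
n_T = Σnᵢ = 1 + 0.5X.
Mole fractions y_i = n_i/n_T; K_p = p_C^3 / (p_E^2) with p_i = y_i·P.
Substituting and setting equal to 0.22 atm gives a polynomial in X; the root in (0,1) is X = 0.373.

X = 0.373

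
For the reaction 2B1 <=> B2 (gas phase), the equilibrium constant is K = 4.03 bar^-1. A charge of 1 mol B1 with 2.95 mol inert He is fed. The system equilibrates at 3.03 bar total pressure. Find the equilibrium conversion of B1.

Let X = conversion of B1 (basis 1 mol B1); extent of reaction ξ = 0.5X.
At extent ξ: n_B1 = 1 − X; n_B2 = 0.5X; n_I = 2.95 (inert).
Summing: n_T = 3.95 − 0.5X.
Mole fractions y_i = n_i/n_T; K = p_B2 / (p_B1^2) with p_i = y_i·P.
Equating to 4.03 bar^-1 and solving on 0 < X < 1: X = 0.682.

X = 0.682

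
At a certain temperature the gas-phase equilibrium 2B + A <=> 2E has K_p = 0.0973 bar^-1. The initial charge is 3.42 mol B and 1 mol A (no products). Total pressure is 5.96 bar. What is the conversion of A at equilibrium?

X = 0.391

Basis: 1 mol A initially; let X = conversion of A. Extent ξ = X.
At extent ξ: n_B = 3.42 − 2X; n_A = 1 − X; n_E = 2X.
n_T = Σnᵢ = 4.42 − X.
Mole fractions y_i = n_i/n_T; K_p = p_E^2 / (p_B^2 p_A) with p_i = y_i·P.
This yields a degree-3 equation in X; solving on (0,1), X = 0.391.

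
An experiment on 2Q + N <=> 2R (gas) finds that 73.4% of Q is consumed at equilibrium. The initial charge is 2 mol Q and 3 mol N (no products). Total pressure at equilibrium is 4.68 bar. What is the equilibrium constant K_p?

Let X = conversion of Q (basis 2 mol Q); extent of reaction ξ = X.
At extent ξ: n_Q = 2 − 2X; n_N = 3 − X; n_R = 2X.
n_T = Σnᵢ = 5 − X.
At X = 0.734: n_Q = 0.532, n_N = 2.27, n_R = 1.47, n_T = 4.27.
p_i = (n_i/n_T)·P. K_p = p_R^2 / (p_Q^2 p_N) = 3.06 bar^-1.

K_p = 3.06 bar^-1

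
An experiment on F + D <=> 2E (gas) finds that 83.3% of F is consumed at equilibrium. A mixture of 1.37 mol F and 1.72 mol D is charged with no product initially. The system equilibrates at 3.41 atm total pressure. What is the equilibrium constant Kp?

Basis: 1.37 mol F initially; let X = conversion of F. Extent ξ = 1.37X.
Moles: n_F = 1.37 − 1.37X; n_D = 1.72 − 1.37X; n_E = 2.74X.
Total moles n_T = 3.09 (Δν = 0, constant).
At X = 0.833: n_F = 0.229, n_D = 0.579, n_E = 2.28, n_T = 3.09.
p_i = (n_i/n_T)·P. Kp = p_E^2 / (p_F p_D) = 39.3.

Kp = 39.3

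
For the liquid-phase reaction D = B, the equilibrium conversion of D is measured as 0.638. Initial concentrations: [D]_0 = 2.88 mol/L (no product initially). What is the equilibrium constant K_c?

Let X = conversion of D.
Concentrations: [D] = 2.88 − 2.88X; [B] = 2.88X.
At X = 0.638: [D] = 1.04, [B] = 1.84.
K_c = [B] / ([D]) = 1.76.

K_c = 1.76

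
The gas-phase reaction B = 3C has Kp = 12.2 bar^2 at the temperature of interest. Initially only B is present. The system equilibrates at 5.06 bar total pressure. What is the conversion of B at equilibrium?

X = 0.318

Basis: 1 mol B initially; let X = conversion of B. Extent ξ = X.
Species balance: n_B = 1 − X; n_C = 3X.
n_T = Σnᵢ = 1 + 2X.
y_i = n_i/n_T, p_i = y_i·P. Kp = p_C^3 / (p_B).
Equating to 12.2 bar^2 and solving on 0 < X < 1: X = 0.318.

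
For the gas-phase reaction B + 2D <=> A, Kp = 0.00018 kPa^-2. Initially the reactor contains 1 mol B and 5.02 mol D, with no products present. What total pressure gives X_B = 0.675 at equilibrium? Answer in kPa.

Take 1 mol B as basis and let X be its fractional conversion, so ξ = X.
Mole table: n_B = 1 − X; n_D = 5.02 − 2X; n_A = X.
Total moles n_T = 6.02 − 2X.
Kp = p_A / (p_B p_D^2) with p_i = (n_i/n_T)·P.
At X = 0.675: the mole-fraction product g(X) = Π y_i^ν_i = 3.363. Since Kp = g(X)·P^{-2}, P = (g/Kp)^(1/2) = (3.363/0.00018)^(1/2) = 137 kPa.

P = 137 kPa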